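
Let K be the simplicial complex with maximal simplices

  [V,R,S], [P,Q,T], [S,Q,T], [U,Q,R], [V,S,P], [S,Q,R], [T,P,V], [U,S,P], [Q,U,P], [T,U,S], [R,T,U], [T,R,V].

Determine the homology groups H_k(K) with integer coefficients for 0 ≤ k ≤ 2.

H_0 = Z,  H_1 = Z/2,  H_2 = 0.

Take the total order P < Q < R < S < T < U < V on the vertex set. Then K (dimension 2) consists of the simplices:

  0-simplices (7): P, Q, R, S, T, U, V
  1-simplices (18): PQ, PS, PT, PU, PV, QR, QS, QT, QU, RS, RT, RU, RV, ST, SU, SV, TU, TV
  2-simplices (12): PQT, PQU, PSU, PSV, PTV, QRS, QRU, QST, RSV, RTU, RTV, STU

so the chain groups are C_0 ≅ Z^7, C_1 ≅ Z^18, C_2 ≅ Z^12.

Boundary ∂_1: C_1 → C_0 is given by ∂[p,q] = [q] − [p]. For instance
  ∂RU = U − R.
The resulting 7×18 matrix has rank 6, and its Smith normal form has invariant factors (1,1,1,1,1,1).

Boundary ∂_2: C_2 → C_1 maps a triangle to the signed sum of its edges. For instance
  ∂PSU = SU − PU + PS,
  ∂QRU = RU − QU + QR.
The resulting 18×12 matrix has rank 12, and its Smith normal form has invariant factors (1,1,1,1,1,1,1,1,1,1,1,2).

Now H_k = ker ∂_k / im ∂_{k+1}, so:

  H_0: rank C_0 − rank ∂_1 = 7 − 6 = 1, and the invariant factors of ∂_1 are all 1, so H_0 = Z.
  H_1: rank ker ∂_1 − rank ∂_2 = (18 − 6) − 12 = 0, and ∂_2 has invariant factor 2 > 1, so H_1 = Z/2.
  H_2: rank ker ∂_2 − rank ∂_3 = (12 − 12) − 0 = 0, and there is no ∂_3, so H_2 = 0.

(K is a triangulation of the real projective plane RP^2.)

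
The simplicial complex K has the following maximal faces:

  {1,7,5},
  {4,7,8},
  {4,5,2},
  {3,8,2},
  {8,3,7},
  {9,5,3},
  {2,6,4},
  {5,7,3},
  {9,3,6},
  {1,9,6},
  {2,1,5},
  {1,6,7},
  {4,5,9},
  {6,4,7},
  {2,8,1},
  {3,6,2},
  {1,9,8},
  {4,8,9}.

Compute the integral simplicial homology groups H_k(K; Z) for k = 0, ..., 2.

We work with the vertex ordering 1 < 2 < 3 < 4 < 5 < 6 < 7 < 8 < 9. The simplices of K, each written with vertices in increasing order, are:

  0-simplices (9): [1], [2], [3], [4], [5], [6], [7], [8], [9]
  1-simplices (27): (27 of them)
  2-simplices (18): [1,2,5], [1,2,8], [1,5,7], [1,6,7], [1,6,9], [1,8,9], [2,3,6], [2,3,8], [2,4,5], [2,4,6], [3,5,7], [3,5,9], [3,6,9], [3,7,8], [4,5,9], [4,6,7], [4,7,8], [4,8,9]

Hence C_0 ≅ Z^9, C_1 ≅ Z^27, C_2 ≅ Z^18.

Boundary ∂_1: C_1 → C_0 is given by ∂[p,q] = [q] − [p]. For instance
  ∂[5,9] = [9] − [5].
As a 9×27 matrix over Z this has rank 8, with invariant factors (1,1,1,1,1,1,1,1).

Boundary ∂_2: C_2 → C_1 acts by ∂[p,q,r] = [q,r] − [p,r] + [p,q]. For instance
  ∂[3,5,9] = [5,9] − [3,9] + [3,5],
  ∂[4,7,8] = [7,8] − [4,8] + [4,7].
The resulting 27×18 matrix has rank 17, and its Smith normal form has invariant factors (1,1,1,1,1,1,1,1,1,1,1,1,1,1,1,1,1).

Computing H_k = (kernel of ∂_k) / (image of ∂_{k+1}):

  H_0: rank C_0 − rank ∂_1 = 9 − 8 = 1, and the invariant factors of ∂_1 are all 1, so H_0 = Z.
  H_1: rank ker ∂_1 − rank ∂_2 = (27 − 8) − 17 = 2, and the invariant factors of ∂_2 are all 1, so H_1 = Z^2.
  H_2: rank ker ∂_2 − rank ∂_3 = (18 − 17) − 0 = 1, and there is no ∂_3, so H_2 = Z.

As a check, the Euler characteristic is 9 − 27 + 18 = 0, which agrees with 1 − 2 + 1 = 0.

H_0 = Z,  H_1 = Z^2,  H_2 = Z.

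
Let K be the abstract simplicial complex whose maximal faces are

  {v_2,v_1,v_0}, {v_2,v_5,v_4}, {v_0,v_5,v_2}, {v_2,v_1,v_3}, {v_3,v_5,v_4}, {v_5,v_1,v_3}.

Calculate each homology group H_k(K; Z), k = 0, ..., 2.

We work with the vertex ordering v_0 < v_1 < v_2 < v_3 < v_4 < v_5. The simplices of K, each written with vertices in increasing order, are:

  0-simplices (6): [v_0], [v_1], [v_2], [v_3], [v_4], [v_5]
  1-simplices (12): [v_0,v_1], [v_0,v_2], [v_0,v_5], [v_1,v_2], [v_1,v_3], [v_1,v_5], [v_2,v_3], [v_2,v_4], [v_2,v_5], [v_3,v_4], [v_3,v_5], [v_4,v_5]
  2-simplices (6): [v_0,v_1,v_2], [v_0,v_2,v_5], [v_1,v_2,v_3], [v_1,v_3,v_5], [v_2,v_4,v_5], [v_3,v_4,v_5]

so the chain groups are C_0 ≅ Z^6, C_1 ≅ Z^12, C_2 ≅ Z^6.

Boundary ∂_1: C_1 → C_0 maps an edge to its endpoints' difference, ∂[p,q] = q − p. For instance
  ∂[v_2,v_4] = [v_4] − [v_2].
As a 6×12 matrix over Z this has rank 5, with invariant factors (1,1,1,1,1).

Boundary ∂_2: C_2 → C_1 acts by ∂[p,q,r] = [q,r] − [p,r] + [p,q]. For instance
  ∂[v_3,v_4,v_5] = [v_4,v_5] − [v_3,v_5] + [v_3,v_4],
  ∂[v_1,v_3,v_5] = [v_3,v_5] − [v_1,v_5] + [v_1,v_3].
This gives a 12×6 integer matrix of rank 6; reducing to Smith normal form yields diagonal entries (1,1,1,1,1,1).

From H_k ≅ ker(∂_k) / im(∂_{k+1}) we obtain:

  H_0: rank C_0 − rank ∂_1 = 6 − 5 = 1, and the invariant factors of ∂_1 are all 1, so H_0 = Z.
  H_1: rank ker ∂_1 − rank ∂_2 = (12 − 5) − 6 = 1, and the invariant factors of ∂_2 are all 1, so H_1 = Z.
  H_2: rank ker ∂_2 − rank ∂_3 = (6 − 6) − 0 = 0, and there is no ∂_3, so H_2 = 0.

(K is a triangulation of the cylinder S^1 x I.)

H_0 = Z,  H_1 = Z,  H_2 = 0.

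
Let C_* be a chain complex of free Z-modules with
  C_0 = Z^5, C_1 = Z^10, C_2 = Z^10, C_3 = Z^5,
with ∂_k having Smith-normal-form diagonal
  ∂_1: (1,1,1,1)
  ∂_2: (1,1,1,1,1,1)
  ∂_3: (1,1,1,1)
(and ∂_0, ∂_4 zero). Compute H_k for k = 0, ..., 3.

H_0 = Z,  H_1 = 0,  H_2 = 0,  H_3 = Z.

H_0: b_0 = 5 − 0 − 4 = 1; torsion from ∂_1 factors > 1: none. So H_0 = Z.
H_1: b_1 = 10 − 4 − 6 = 0; torsion from ∂_2 factors > 1: none. So H_1 = 0.
H_2: b_2 = 10 − 6 − 4 = 0; torsion from ∂_3 factors > 1: none. So H_2 = 0.
H_3: b_3 = 5 − 4 − 0 = 1; torsion from ∂_4 factors > 1: none. So H_3 = Z.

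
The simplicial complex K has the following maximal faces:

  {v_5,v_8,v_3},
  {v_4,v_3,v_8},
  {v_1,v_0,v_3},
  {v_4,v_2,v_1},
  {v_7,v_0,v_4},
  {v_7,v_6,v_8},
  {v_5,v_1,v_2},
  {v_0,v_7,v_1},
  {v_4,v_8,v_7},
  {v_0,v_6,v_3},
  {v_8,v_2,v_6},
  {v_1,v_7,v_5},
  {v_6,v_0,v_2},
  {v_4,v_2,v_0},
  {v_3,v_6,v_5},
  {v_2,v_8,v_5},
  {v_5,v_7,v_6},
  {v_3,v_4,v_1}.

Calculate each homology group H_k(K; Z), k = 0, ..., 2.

We work with the vertex ordering v_0 < v_1 < v_2 < v_3 < v_4 < v_5 < v_6 < v_7 < v_8. The simplices of K, each written with vertices in increasing order, are:

  0-simplices (9): [v_0], [v_1], [v_2], [v_3], [v_4], [v_5], [v_6], [v_7], [v_8]
  1-simplices (27): (27 of them)
  2-simplices (18): (18 of them)

Hence C_0 ≅ Z^9, C_1 ≅ Z^27, C_2 ≅ Z^18.

∂_1: C_1 → C_0 is given by ∂[p,q] = [q] − [p]. For instance
  ∂[v_0,v_3] = [v_3] − [v_0].
This gives a 9×27 integer matrix of rank 8; reducing to Smith normal form yields diagonal entries (1,1,1,1,1,1,1,1).

The boundary map ∂_2: C_2 → C_1 sends each 2-simplex [p,q,r] to [q,r] − [p,r] + [p,q]. For instance
  ∂[v_0,v_2,v_4] = [v_2,v_4] − [v_0,v_4] + [v_0,v_2],
  ∂[v_0,v_4,v_7] = [v_4,v_7] − [v_0,v_7] + [v_0,v_4].
As a 27×18 matrix over Z this has rank 18, with invariant factors (1,1,1,1,1,1,1,1,1,1,1,1,1,1,1,1,1,2).

From H_k ≅ ker(∂_k) / im(∂_{k+1}) we obtain:

  H_0: rank C_0 − rank ∂_1 = 9 − 8 = 1, and the invariant factors of ∂_1 are all 1, so H_0 = Z.
  H_1: rank ker ∂_1 − rank ∂_2 = (27 − 8) − 18 = 1, and ∂_2 has invariant factor 2 > 1, so H_1 = Z ⊕ Z/2.
  H_2: rank ker ∂_2 − rank ∂_3 = (18 − 18) − 0 = 0, and there is no ∂_3, so H_2 = 0.

H_0 = Z,  H_1 = Z ⊕ Z/2,  H_2 = 0.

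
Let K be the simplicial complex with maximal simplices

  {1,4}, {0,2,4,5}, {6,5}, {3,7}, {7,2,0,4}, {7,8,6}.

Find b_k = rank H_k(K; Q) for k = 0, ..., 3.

b_0 = 1, b_1 = 1, b_2 = 0, b_3 = 0.

K has 9 vertices, 15 edges, 8 triangles, 2 3-simplices.
rank ∂_0 = 0, rank ∂_1 = 8 ⇒ b_0 = 9 − 0 − 8 = 1; all invariant factors of ∂_1 are 1 so no torsion. So H_0 = Z.
rank ∂_1 = 8, rank ∂_2 = 6 ⇒ b_1 = 15 − 8 − 6 = 1; all invariant factors of ∂_2 are 1 so no torsion. So H_1 = Z.
rank ∂_2 = 6, rank ∂_3 = 2 ⇒ b_2 = 8 − 6 − 2 = 0; all invariant factors of ∂_3 are 1 so no torsion. So H_2 = 0.
rank ∂_3 = 2, rank ∂_4 = 0 ⇒ b_3 = 2 − 2 − 0 = 0. So H_3 = 0.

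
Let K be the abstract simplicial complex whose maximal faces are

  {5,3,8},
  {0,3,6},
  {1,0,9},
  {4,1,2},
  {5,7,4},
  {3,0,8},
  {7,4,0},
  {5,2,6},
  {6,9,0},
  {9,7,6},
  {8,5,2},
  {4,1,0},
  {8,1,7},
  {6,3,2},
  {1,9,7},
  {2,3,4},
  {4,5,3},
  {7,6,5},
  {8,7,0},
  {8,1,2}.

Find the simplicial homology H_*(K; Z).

H_0 = Z,  H_1 = Z ⊕ Z/2,  H_2 = 0.

Take the total order 0 < 1 < 2 < 3 < 4 < 5 < 6 < 7 < 8 < 9 on the vertex set. Then K (dimension 2) consists of the simplices:

  0-simplices (10): [0], [1], [2], [3], [4], [5], [6], [7], [8], [9]
  1-simplices (30): (30 of them)
  2-simplices (20): (20 of them)

Hence C_0 ≅ Z^10, C_1 ≅ Z^30, C_2 ≅ Z^20.

∂_1: C_1 → C_0 maps an edge to its endpoints' difference, ∂[p,q] = q − p.
The 10×30 boundary matrix has rank 9 and Smith normal form diag(1,1,1,1,1,1,1,1,1).

Boundary ∂_2: C_2 → C_1 sends each 2-simplex [p,q,r] to [q,r] − [p,r] + [p,q]. For instance
  ∂[1,2,4] = [2,4] − [1,4] + [1,2],
  ∂[6,7,9] = [7,9] − [6,9] + [6,7].
As a 30×20 matrix over Z this has rank 20, with invariant factors (1,1,1,1,1,1,1,1,1,1,1,1,1,1,1,1,1,1,1,2).

From H_k ≅ ker(∂_k) / im(∂_{k+1}) we obtain:

  H_0: rank C_0 − rank ∂_1 = 10 − 9 = 1, and the invariant factors of ∂_1 are all 1, so H_0 ≅ Z.
  H_1: rank ker ∂_1 − rank ∂_2 = (30 − 9) − 20 = 1, and ∂_2 has invariant factor 2 > 1, so H_1 ≅ Z ⊕ Z/2.
  H_2: rank ker ∂_2 − rank ∂_3 = (20 − 20) − 0 = 0, and there is no ∂_3, so H_2 ≅ 0.

As a check, the Euler characteristic is 10 − 30 + 20 = 0, which agrees with 1 − 1 + 0 = 0.
(K is a triangulation of the Klein bottle.)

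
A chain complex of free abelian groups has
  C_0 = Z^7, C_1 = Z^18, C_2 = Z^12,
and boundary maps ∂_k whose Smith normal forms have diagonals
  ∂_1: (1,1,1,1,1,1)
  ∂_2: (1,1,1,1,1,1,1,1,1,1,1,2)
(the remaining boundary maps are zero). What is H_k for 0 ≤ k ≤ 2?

H_0: b_0 = 7 − 0 − 6 = 1; torsion from ∂_1 factors > 1: none. So H_0 = Z.
H_1: b_1 = 18 − 6 − 12 = 0; torsion from ∂_2 factors > 1: [2]. So H_1 = Z/2.
H_2: b_2 = 12 − 12 − 0 = 0; torsion from ∂_3 factors > 1: none. So H_2 = 0.

H_0 = Z,  H_1 = Z/2,  H_2 = 0.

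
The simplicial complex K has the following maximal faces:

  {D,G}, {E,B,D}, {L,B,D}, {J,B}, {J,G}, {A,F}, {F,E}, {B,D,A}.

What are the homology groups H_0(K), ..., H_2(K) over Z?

Take the total order A < B < D < E < F < G < J < L on the vertex set. Then K (dimension 2) consists of the simplices:

  0-simplices (8): A, B, D, E, F, G, J, L
  1-simplices (12): AB, AD, AF, BD, BE, BJ, BL, DE, DG, DL, EF, GJ
  2-simplices (3): ABD, BDE, BDL

so the chain groups are C_0 ≅ Z^8, C_1 ≅ Z^12, C_2 ≅ Z^3.

The boundary map ∂_1: C_1 → C_0 is given by ∂[p,q] = [q] − [p]. For instance
  ∂BL = L − B.
This gives a 8×12 integer matrix of rank 7; reducing to Smith normal form yields diagonal entries (1,1,1,1,1,1,1).

The boundary map ∂_2: C_2 → C_1 sends each 2-simplex [p,q,r] to [q,r] − [p,r] + [p,q]. For instance
  ∂BDE = DE − BE + BD,
  ∂ABD = BD − AD + AB.
The resulting 12×3 matrix has rank 3, and its Smith normal form has invariant factors (1,1,1).

Reading off H_k = ker ∂_k / im ∂_{k+1}:

  H_0: rank C_0 − rank ∂_1 = 8 − 7 = 1, and the invariant factors of ∂_1 are all 1, so H_0 ≅ Z.
  H_1: rank ker ∂_1 − rank ∂_2 = (12 − 7) − 3 = 2, and the invariant factors of ∂_2 are all 1, so H_1 ≅ Z^2.
  H_2: rank ker ∂_2 − rank ∂_3 = (3 − 3) − 0 = 0, and there is no ∂_3, so H_2 ≅ 0.

As a check, the Euler characteristic is 8 − 12 + 3 = -1, which agrees with 1 − 2 + 0 = -1.

H_0 = Z,  H_1 = Z^2,  H_2 = 0.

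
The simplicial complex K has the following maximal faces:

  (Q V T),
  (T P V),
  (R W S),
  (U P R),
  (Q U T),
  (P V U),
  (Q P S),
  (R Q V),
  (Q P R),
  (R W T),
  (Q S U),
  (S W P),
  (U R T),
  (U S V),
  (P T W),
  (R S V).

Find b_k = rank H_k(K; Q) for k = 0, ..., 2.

b_0 = 1, b_1 = 2, b_2 = 1.

We work with the vertex ordering P < Q < R < S < T < U < V < W. The simplices of K, each written with vertices in increasing order, are:

  0-simplices (8): P, Q, R, S, T, U, V, W
  1-simplices (24): PQ, PR, PS, PT, PU, PV, PW, QR, QS, QT, QU, QV, RS, RT, RU, RV, RW, SU, SV, SW, TU, TV, TW, UV
  2-simplices (16): PQR, PQS, PRU, PSW, PTV, PTW, PUV, QRV, QSU, QTU, QTV, RSV, RSW, RTU, RTW, SUV

giving chain groups C_0 ≅ Z^8, C_1 ≅ Z^24, C_2 ≅ Z^16.

The boundary map ∂_1: C_1 → C_0 is given by ∂[p,q] = [q] − [p]. For instance
  ∂RU = U − R.
As a 8×24 matrix over Z this has rank 7, with invariant factors (1,1,1,1,1,1,1).

The boundary map ∂_2: C_2 → C_1 acts by ∂[p,q,r] = [q,r] − [p,r] + [p,q]. For instance
  ∂PSW = SW − PW + PS,
  ∂RTW = TW − RW + RT.
This gives a 24×16 integer matrix of rank 15; reducing to Smith normal form yields diagonal entries (1,1,1,1,1,1,1,1,1,1,1,1,1,1,1).

Computing H_k = (kernel of ∂_k) / (image of ∂_{k+1}):

  H_0: rank C_0 − rank ∂_1 = 8 − 7 = 1, and the invariant factors of ∂_1 are all 1, so H_0 = Z.
  H_1: rank ker ∂_1 − rank ∂_2 = (24 − 7) − 15 = 2, and the invariant factors of ∂_2 are all 1, so H_1 = Z^2.
  H_2: rank ker ∂_2 − rank ∂_3 = (16 − 15) − 0 = 1, and there is no ∂_3, so H_2 = Z.

Hence the Betti numbers are b_0 = 1, b_1 = 2, b_2 = 1.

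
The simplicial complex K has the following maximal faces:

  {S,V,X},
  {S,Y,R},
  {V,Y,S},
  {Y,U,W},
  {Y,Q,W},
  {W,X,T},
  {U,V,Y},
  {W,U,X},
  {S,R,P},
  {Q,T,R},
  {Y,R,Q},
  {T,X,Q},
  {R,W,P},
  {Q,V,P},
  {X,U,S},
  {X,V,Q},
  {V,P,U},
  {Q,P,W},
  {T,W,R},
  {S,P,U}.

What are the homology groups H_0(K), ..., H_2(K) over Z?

Take the total order P < Q < R < S < T < U < V < W < X < Y on the vertex set. Then K (dimension 2) consists of the simplices:

  0-simplices (10): P, Q, R, S, T, U, V, W, X, Y
  1-simplices (30): PQ, PR, PS, PU, PV, PW, QR, QT, QV, QW, QX, QY, RS, RT, RW, RY, SU, SV, SX, SY, TW, TX, UV, UW, UX, UY, VX, VY, WX, WY
  2-simplices (20): PQV, PQW, PRS, PRW, PSU, PUV, QRT, QRY, QTX, QVX, QWY, RSY, RTW, SUX, SVX, SVY, TWX, UVY, UWX, UWY

Hence C_0 ≅ Z^10, C_1 ≅ Z^30, C_2 ≅ Z^20.

Boundary ∂_1: C_1 → C_0 is given by ∂[p,q] = [q] − [p]. For instance
  ∂RW = W − R.
The 10×30 boundary matrix has rank 9 and Smith normal form diag(1,1,1,1,1,1,1,1,1).

∂_2: C_2 → C_1 maps a triangle to the signed sum of its edges. For instance
  ∂PUV = UV − PV + PU,
  ∂QRT = RT − QT + QR.
The 30×20 boundary matrix has rank 20 and Smith normal form diag(1,1,1,1,1,1,1,1,1,1,1,1,1,1,1,1,1,1,1,2).

Computing H_k = (kernel of ∂_k) / (image of ∂_{k+1}):

  H_0: rank C_0 − rank ∂_1 = 10 − 9 = 1, and the invariant factors of ∂_1 are all 1, so H_0 ≅ Z.
  H_1: rank ker ∂_1 − rank ∂_2 = (30 − 9) − 20 = 1, and ∂_2 has invariant factor 2 > 1, so H_1 ≅ Z × Z/2.
  H_2: rank ker ∂_2 − rank ∂_3 = (20 − 20) − 0 = 0, and there is no ∂_3, so H_2 ≅ 0.

As a check, the Euler characteristic is 10 − 30 + 20 = 0, which agrees with 1 − 1 + 0 = 0.
(K is a triangulation of the Klein bottle.)

H_0 ≅ Z,  H_1 ≅ Z × Z/2,  H_2 = 0.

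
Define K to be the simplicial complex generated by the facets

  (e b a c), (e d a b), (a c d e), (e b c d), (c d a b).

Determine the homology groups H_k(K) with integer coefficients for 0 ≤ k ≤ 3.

K has 5 vertices, 10 edges, 10 triangles, 5 3-simplices.
rank ∂_0 = 0, rank ∂_1 = 4 ⇒ b_0 = 5 − 0 − 4 = 1; all invariant factors of ∂_1 are 1 so no torsion. So H_0 ≅ Z.
rank ∂_1 = 4, rank ∂_2 = 6 ⇒ b_1 = 10 − 4 − 6 = 0; all invariant factors of ∂_2 are 1 so no torsion. So H_1 ≅ 0.
rank ∂_2 = 6, rank ∂_3 = 4 ⇒ b_2 = 10 − 6 − 4 = 0; all invariant factors of ∂_3 are 1 so no torsion. So H_2 ≅ 0.
rank ∂_3 = 4, rank ∂_4 = 0 ⇒ b_3 = 5 − 4 − 0 = 1. So H_3 ≅ Z.

H_0 ≅ Z,  H_1 = 0,  H_2 = 0,  H_3 ≅ Z.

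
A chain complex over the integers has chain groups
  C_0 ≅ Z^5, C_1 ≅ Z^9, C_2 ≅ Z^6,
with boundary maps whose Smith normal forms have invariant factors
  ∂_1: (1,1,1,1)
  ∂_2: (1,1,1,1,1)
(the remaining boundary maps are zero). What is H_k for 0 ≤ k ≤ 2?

H_0: b_0 = 5 − 0 − 4 = 1; torsion from ∂_1 factors > 1: none. So H_0 ≅ Z.
H_1: b_1 = 9 − 4 − 5 = 0; torsion from ∂_2 factors > 1: none. So H_1 ≅ 0.
H_2: b_2 = 6 − 5 − 0 = 1; torsion from ∂_3 factors > 1: none. So H_2 ≅ Z.

H_0 ≅ Z,  H_1 = 0,  H_2 ≅ Z.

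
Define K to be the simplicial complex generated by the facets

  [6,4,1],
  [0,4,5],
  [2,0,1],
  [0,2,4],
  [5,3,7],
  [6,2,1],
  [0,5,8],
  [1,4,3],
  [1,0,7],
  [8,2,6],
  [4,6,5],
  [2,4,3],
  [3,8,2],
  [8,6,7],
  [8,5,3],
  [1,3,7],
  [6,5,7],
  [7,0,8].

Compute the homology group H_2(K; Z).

Order the vertices as 0 < 1 < 2 < 3 < 4 < 5 < 6 < 7 < 8. Listing each simplex with vertices in this order, K has dimension 2 with simplices:

  0-simplices (9): [0], [1], [2], [3], [4], [5], [6], [7], [8]
  1-simplices (27): (27 of them)
  2-simplices (18): [0,1,2], [0,1,7], [0,2,4], [0,4,5], [0,5,8], [0,7,8], [1,2,6], [1,3,4], [1,3,7], [1,4,6], [2,3,4], [2,3,8], [2,6,8], [3,5,7], [3,5,8], [4,5,6], [5,6,7], [6,7,8]

Hence C_0 ≅ Z^9, C_1 ≅ Z^27, C_2 ≅ Z^18.

∂_1: C_1 → C_0 sends each edge [p,q] (with p < q) to q − p. For instance
  ∂[1,4] = [4] − [1].
As a 9×27 matrix over Z this has rank 8, with invariant factors (1,1,1,1,1,1,1,1).

The boundary map ∂_2: C_2 → C_1 maps a triangle to the signed sum of its edges. For instance
  ∂[2,3,8] = [3,8] − [2,8] + [2,3],
  ∂[4,5,6] = [5,6] − [4,6] + [4,5].
The resulting 27×18 matrix has rank 18, and its Smith normal form has invariant factors (1,1,1,1,1,1,1,1,1,1,1,1,1,1,1,1,1,2).

Now H_k = ker ∂_k / im ∂_{k+1}, so:

  H_2: rank ker ∂_2 − rank ∂_3 = (18 − 18) − 0 = 0, and there is no ∂_3, so H_2 = 0.

H_2 = 0.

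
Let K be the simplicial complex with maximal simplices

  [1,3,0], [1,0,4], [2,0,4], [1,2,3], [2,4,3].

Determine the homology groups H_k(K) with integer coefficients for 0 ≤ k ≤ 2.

Fix the vertex order 0 < 1 < 2 < 3 < 4 and write every simplex with vertices in increasing order. Then dim K = 2 and the simplices of K are:

  0-simplices (5): [0], [1], [2], [3], [4]
  1-simplices (10): [0,1], [0,2], [0,3], [0,4], [1,2], [1,3], [1,4], [2,3], [2,4], [3,4]
  2-simplices (5): [0,1,3], [0,1,4], [0,2,4], [1,2,3], [2,3,4]

so the chain groups are C_0 ≅ Z^5, C_1 ≅ Z^10, C_2 ≅ Z^5.

The boundary map ∂_1: C_1 → C_0 maps an edge to its endpoints' difference, ∂[p,q] = q − p. For instance
  ∂[0,3] = [3] − [0].
As a 5×10 matrix over Z this has rank 4, with invariant factors (1,1,1,1).

Boundary ∂_2: C_2 → C_1 sends each 2-simplex [p,q,r] to [q,r] − [p,r] + [p,q]. For instance
  ∂[1,2,3] = [2,3] − [1,3] + [1,2],
  ∂[0,1,4] = [1,4] − [0,4] + [0,1].
The resulting 10×5 matrix has rank 5, and its Smith normal form has invariant factors (1,1,1,1,1).

Computing H_k = (kernel of ∂_k) / (image of ∂_{k+1}):

  H_0: rank C_0 − rank ∂_1 = 5 − 4 = 1, and the invariant factors of ∂_1 are all 1, so H_0 ≅ Z.
  H_1: rank ker ∂_1 − rank ∂_2 = (10 − 4) − 5 = 1, and the invariant factors of ∂_2 are all 1, so H_1 ≅ Z.
  H_2: rank ker ∂_2 − rank ∂_3 = (5 − 5) − 0 = 0, and there is no ∂_3, so H_2 ≅ 0.

As a check, the Euler characteristic is 5 − 10 + 5 = 0, which agrees with 1 − 1 + 0 = 0.

H_0 = Z,  H_1 = Z,  H_2 = 0.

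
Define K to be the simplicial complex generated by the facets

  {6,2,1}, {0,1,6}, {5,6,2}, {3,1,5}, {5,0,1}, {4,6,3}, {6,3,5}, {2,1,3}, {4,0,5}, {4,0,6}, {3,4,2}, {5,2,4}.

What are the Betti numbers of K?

Fix the vertex order 0 < 1 < 2 < 3 < 4 < 5 < 6 and write every simplex with vertices in increasing order. Then dim K = 2 and the simplices of K are:

  0-simplices (7): [0], [1], [2], [3], [4], [5], [6]
  1-simplices (18): [0,1], [0,4], [0,5], [0,6], [1,2], [1,3], [1,5], [1,6], [2,3], [2,4], [2,5], [2,6], [3,4], [3,5], [3,6], [4,5], [4,6], [5,6]
  2-simplices (12): [0,1,5], [0,1,6], [0,4,5], [0,4,6], [1,2,3], [1,2,6], [1,3,5], [2,3,4], [2,4,5], [2,5,6], [3,4,6], [3,5,6]

Hence C_0 ≅ Z^7, C_1 ≅ Z^18, C_2 ≅ Z^12.

∂_1: C_1 → C_0 is given by ∂[p,q] = [q] − [p]. For instance
  ∂[0,4] = [4] − [0].
The 7×18 boundary matrix has rank 6 and Smith normal form diag(1,1,1,1,1,1).

The boundary map ∂_2: C_2 → C_1 maps a triangle to the signed sum of its edges. For instance
  ∂[0,1,6] = [1,6] − [0,6] + [0,1],
  ∂[2,3,4] = [3,4] − [2,4] + [2,3].
The 18×12 boundary matrix has rank 12 and Smith normal form diag(1,1,1,1,1,1,1,1,1,1,1,2).

Now H_k = ker ∂_k / im ∂_{k+1}, so:

  H_0: rank C_0 − rank ∂_1 = 7 − 6 = 1, and the invariant factors of ∂_1 are all 1, so H_0 ≅ Z.
  H_1: rank ker ∂_1 − rank ∂_2 = (18 − 6) − 12 = 0, and ∂_2 has invariant factor 2 > 1, so H_1 ≅ Z/2.
  H_2: rank ker ∂_2 − rank ∂_3 = (12 − 12) − 0 = 0, and there is no ∂_3, so H_2 ≅ 0.

As a check, the Euler characteristic is 7 − 18 + 12 = 1, which agrees with 1 − 0 + 0 = 1.

Hence the Betti numbers are b_0 = 1, b_1 = 0, b_2 = 0.

b_0 = 1, b_1 = 0, b_2 = 0.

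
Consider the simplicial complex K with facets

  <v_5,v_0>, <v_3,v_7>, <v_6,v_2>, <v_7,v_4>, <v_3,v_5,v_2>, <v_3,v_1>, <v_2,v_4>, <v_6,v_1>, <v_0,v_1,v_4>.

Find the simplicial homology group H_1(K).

H_1 = Z^4.

Take the total order v_0 < v_1 < v_2 < v_3 < v_4 < v_5 < v_6 < v_7 on the vertex set. Then K (dimension 2) consists of the simplices:

  0-simplices (8): [v_0], [v_1], [v_2], [v_3], [v_4], [v_5], [v_6], [v_7]
  1-simplices (13): [v_0,v_1], [v_0,v_4], [v_0,v_5], [v_1,v_3], [v_1,v_4], [v_1,v_6], [v_2,v_3], [v_2,v_4], [v_2,v_5], [v_2,v_6], [v_3,v_5], [v_3,v_7], [v_4,v_7]
  2-simplices (2): [v_0,v_1,v_4], [v_2,v_3,v_5]

so the chain groups are C_0 ≅ Z^8, C_1 ≅ Z^13, C_2 ≅ Z^2.

The boundary map ∂_1: C_1 → C_0 maps an edge to its endpoints' difference, ∂[p,q] = q − p.
The 8×13 boundary matrix has rank 7 and Smith normal form diag(1,1,1,1,1,1,1).

Boundary ∂_2: C_2 → C_1 acts by ∂[p,q,r] = [q,r] − [p,r] + [p,q]. For instance
  ∂[v_0,v_1,v_4] = [v_1,v_4] − [v_0,v_4] + [v_0,v_1],
  ∂[v_2,v_3,v_5] = [v_3,v_5] − [v_2,v_5] + [v_2,v_3].
As a 13×2 matrix over Z this has rank 2, with invariant factors (1,1).

From H_k ≅ ker(∂_k) / im(∂_{k+1}) we obtain:

  H_1: rank ker ∂_1 − rank ∂_2 = (13 − 7) − 2 = 4, and the invariant factors of ∂_2 are all 1, so H_1 = Z^4.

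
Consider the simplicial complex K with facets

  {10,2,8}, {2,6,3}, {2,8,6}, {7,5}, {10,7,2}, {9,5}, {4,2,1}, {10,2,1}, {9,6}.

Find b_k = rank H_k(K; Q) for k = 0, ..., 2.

We work with the vertex ordering 1 < 2 < 3 < 4 < 5 < 6 < 7 < 8 < 9 < 10. The simplices of K, each written with vertices in increasing order, are:

  0-simplices (10): [1], [2], [3], [4], [5], [6], [7], [8], [9], [10]
  1-simplices (16): [1,2], [1,4], [1,10], [2,3], [2,4], [2,6], [2,7], [2,8], [2,10], [3,6], [5,7], [5,9], [6,8], [6,9], [7,10], [8,10]
  2-simplices (6): [1,2,4], [1,2,10], [2,3,6], [2,6,8], [2,7,10], [2,8,10]

so the chain groups are C_0 ≅ Z^10, C_1 ≅ Z^16, C_2 ≅ Z^6.

Boundary ∂_1: C_1 → C_0 maps an edge to its endpoints' difference, ∂[p,q] = q − p. For instance
  ∂[1,4] = [4] − [1].
The resulting 10×16 matrix has rank 9, and its Smith normal form has invariant factors (1,1,1,1,1,1,1,1,1).

The boundary map ∂_2: C_2 → C_1 sends each 2-simplex [p,q,r] to [q,r] − [p,r] + [p,q]. For instance
  ∂[2,8,10] = [8,10] − [2,10] + [2,8],
  ∂[1,2,10] = [2,10] − [1,10] + [1,2].
The 16×6 boundary matrix has rank 6 and Smith normal form diag(1,1,1,1,1,1).

Reading off H_k = ker ∂_k / im ∂_{k+1}:

  H_0: rank C_0 − rank ∂_1 = 10 − 9 = 1, and the invariant factors of ∂_1 are all 1, so H_0 ≅ Z.
  H_1: rank ker ∂_1 − rank ∂_2 = (16 − 9) − 6 = 1, and the invariant factors of ∂_2 are all 1, so H_1 ≅ Z.
  H_2: rank ker ∂_2 − rank ∂_3 = (6 − 6) − 0 = 0, and there is no ∂_3, so H_2 ≅ 0.

Hence the Betti numbers are b_0 = 1, b_1 = 1, b_2 = 0.

b_0 = 1, b_1 = 1, b_2 = 0.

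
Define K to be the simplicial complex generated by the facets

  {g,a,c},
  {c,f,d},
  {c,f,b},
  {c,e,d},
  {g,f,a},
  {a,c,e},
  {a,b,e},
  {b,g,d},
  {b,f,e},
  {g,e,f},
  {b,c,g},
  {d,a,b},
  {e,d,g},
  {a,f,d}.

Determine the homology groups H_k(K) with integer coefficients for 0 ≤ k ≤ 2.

H_0 ≅ Z,  H_1 ≅ Z^2,  H_2 ≅ Z.

Fix the vertex order a < b < c < d < e < f < g and write every simplex with vertices in increasing order. Then dim K = 2 and the simplices of K are:

  0-simplices (7): a, b, c, d, e, f, g
  1-simplices (21): ab, ac, ad, ae, af, ag, bc, bd, be, bf, bg, cd, ce, cf, cg, de, df, dg, ef, eg, fg
  2-simplices (14): abd, abe, ace, acg, adf, afg, bcf, bcg, bdg, bef, cde, cdf, deg, efg

giving chain groups C_0 ≅ Z^7, C_1 ≅ Z^21, C_2 ≅ Z^14.

Boundary ∂_1: C_1 → C_0 is given by ∂[p,q] = [q] − [p]. For instance
  ∂dg = g − d.
The resulting 7×21 matrix has rank 6, and its Smith normal form has invariant factors (1,1,1,1,1,1).

∂_2: C_2 → C_1 sends each 2-simplex [p,q,r] to [q,r] − [p,r] + [p,q]. For instance
  ∂ace = ce − ae + ac,
  ∂acg = cg − ag + ac.
This gives a 21×14 integer matrix of rank 13; reducing to Smith normal form yields diagonal entries (1,1,1,1,1,1,1,1,1,1,1,1,1).

Computing H_k = (kernel of ∂_k) / (image of ∂_{k+1}):

  H_0: rank C_0 − rank ∂_1 = 7 − 6 = 1, and the invariant factors of ∂_1 are all 1, so H_0 ≅ Z.
  H_1: rank ker ∂_1 − rank ∂_2 = (21 − 6) − 13 = 2, and the invariant factors of ∂_2 are all 1, so H_1 ≅ Z^2.
  H_2: rank ker ∂_2 − rank ∂_3 = (14 − 13) − 0 = 1, and there is no ∂_3, so H_2 ≅ Z.

As a check, the Euler characteristic is 7 − 21 + 14 = 0, which agrees with 1 − 2 + 1 = 0.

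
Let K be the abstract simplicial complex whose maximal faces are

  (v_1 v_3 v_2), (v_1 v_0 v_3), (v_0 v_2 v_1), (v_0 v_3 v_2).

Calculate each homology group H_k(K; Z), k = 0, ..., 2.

H_0 = Z,  H_1 = 0,  H_2 = Z.

Order the vertices as v_0 < v_1 < v_2 < v_3. Listing each simplex with vertices in this order, K has dimension 2 with simplices:

  0-simplices (4): [v_0], [v_1], [v_2], [v_3]
  1-simplices (6): [v_0,v_1], [v_0,v_2], [v_0,v_3], [v_1,v_2], [v_1,v_3], [v_2,v_3]
  2-simplices (4): [v_0,v_1,v_2], [v_0,v_1,v_3], [v_0,v_2,v_3], [v_1,v_2,v_3]

Hence C_0 ≅ Z^4, C_1 ≅ Z^6, C_2 ≅ Z^4.

∂_1: C_1 → C_0 maps an edge to its endpoints' difference, ∂[p,q] = q − p. For instance
  ∂[v_0,v_1] = [v_1] − [v_0].
The resulting 4×6 matrix has rank 3, and its Smith normal form has invariant factors (1,1,1).

Boundary ∂_2: C_2 → C_1 sends each 2-simplex [p,q,r] to [q,r] − [p,r] + [p,q]. For instance
  ∂[v_0,v_1,v_2] = [v_1,v_2] − [v_0,v_2] + [v_0,v_1],
  ∂[v_1,v_2,v_3] = [v_2,v_3] − [v_1,v_3] + [v_1,v_2].
As a 6×4 matrix over Z this has rank 3, with invariant factors (1,1,1).

From H_k ≅ ker(∂_k) / im(∂_{k+1}) we obtain:

  H_0: rank C_0 − rank ∂_1 = 4 − 3 = 1, and the invariant factors of ∂_1 are all 1, so H_0 = Z.
  H_1: rank ker ∂_1 − rank ∂_2 = (6 − 3) − 3 = 0, and the invariant factors of ∂_2 are all 1, so H_1 = 0.
  H_2: rank ker ∂_2 − rank ∂_3 = (4 − 3) − 0 = 1, and there is no ∂_3, so H_2 = Z.

As a check, the Euler characteristic is 4 − 6 + 4 = 2, which agrees with 1 − 0 + 1 = 2.
(K is a triangulation of the 2-sphere S^2.)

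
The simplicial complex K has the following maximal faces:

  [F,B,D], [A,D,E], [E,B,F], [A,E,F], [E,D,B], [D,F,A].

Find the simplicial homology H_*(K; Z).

Fix the vertex order A < B < D < E < F and write every simplex with vertices in increasing order. Then dim K = 2 and the simplices of K are:

  0-simplices (5): A, B, D, E, F
  1-simplices (9): AD, AE, AF, BD, BE, BF, DE, DF, EF
  2-simplices (6): ADE, ADF, AEF, BDE, BDF, BEF

Hence C_0 ≅ Z^5, C_1 ≅ Z^9, C_2 ≅ Z^6.

The boundary map ∂_1: C_1 → C_0 sends each edge [p,q] (with p < q) to q − p.
This gives a 5×9 integer matrix of rank 4; reducing to Smith normal form yields diagonal entries (1,1,1,1).

The boundary map ∂_2: C_2 → C_1 acts by ∂[p,q,r] = [q,r] − [p,r] + [p,q]. For instance
  ∂BEF = EF − BF + BE,
  ∂BDE = DE − BE + BD.
The resulting 9×6 matrix has rank 5, and its Smith normal form has invariant factors (1,1,1,1,1).

Now H_k = ker ∂_k / im ∂_{k+1}, so:

  H_0: rank C_0 − rank ∂_1 = 5 − 4 = 1, and the invariant factors of ∂_1 are all 1, so H_0 = Z.
  H_1: rank ker ∂_1 − rank ∂_2 = (9 − 4) − 5 = 0, and the invariant factors of ∂_2 are all 1, so H_1 = 0.
  H_2: rank ker ∂_2 − rank ∂_3 = (6 − 5) − 0 = 1, and there is no ∂_3, so H_2 = Z.

(K is a triangulation of the 2-sphere S^2.)

H_0 ≅ Z,  H_1 = 0,  H_2 ≅ Z.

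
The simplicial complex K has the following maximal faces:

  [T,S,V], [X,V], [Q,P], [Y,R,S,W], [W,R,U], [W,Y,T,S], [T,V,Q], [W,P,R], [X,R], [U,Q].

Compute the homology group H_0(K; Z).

H_0 = Z.

We work with the vertex ordering P < Q < R < S < T < U < V < W < X < Y. The simplices of K, each written with vertices in increasing order, are:

  0-simplices (10): P, Q, R, S, T, U, V, W, X, Y
  1-simplices (21): PQ, PR, PW, QT, QU, QV, RS, RU, RW, RX, RY, ST, SV, SW, SY, TV, TW, TY, UW, VX, WY
  2-simplices (11): PRW, QTV, RSW, RSY, RUW, RWY, STV, STW, STY, SWY, TWY
  3-simplices (2): RSWY, STWY

Hence C_0 ≅ Z^10, C_1 ≅ Z^21, C_2 ≅ Z^11, C_3 ≅ Z^2.

The boundary map ∂_1: C_1 → C_0 is given by ∂[p,q] = [q] − [p]. For instance
  ∂RX = X − R.
As a 10×21 matrix over Z this has rank 9, with invariant factors (1,1,1,1,1,1,1,1,1).

∂_2: C_2 → C_1 acts by ∂[p,q,r] = [q,r] − [p,r] + [p,q]. For instance
  ∂SWY = WY − SY + SW,
  ∂RSW = SW − RW + RS.
As a 21×11 matrix over Z this has rank 9, with invariant factors (1,1,1,1,1,1,1,1,1).

Boundary ∂_3: C_3 → C_2 sends each 3-simplex σ to the alternating sum Σ_i (−1)^i (σ with its i-th vertex removed). For instance
  ∂RSWY = SWY − RWY + RSY − RSW,
  ∂STWY = TWY − SWY + STY − STW.
As a 11×2 matrix over Z this has rank 2, with invariant factors (1,1).

Computing H_k = (kernel of ∂_k) / (image of ∂_{k+1}):

  H_0: rank C_0 − rank ∂_1 = 10 − 9 = 1, and the invariant factors of ∂_1 are all 1, so H_0 ≅ Z.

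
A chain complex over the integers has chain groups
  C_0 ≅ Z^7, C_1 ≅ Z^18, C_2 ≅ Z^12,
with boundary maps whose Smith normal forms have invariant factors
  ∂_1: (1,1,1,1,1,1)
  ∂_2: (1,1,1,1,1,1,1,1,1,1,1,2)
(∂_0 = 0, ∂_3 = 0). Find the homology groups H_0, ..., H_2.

H_0 ≅ Z,  H_1 ≅ Z/2,  H_2 = 0.

H_0: b_0 = 7 − 0 − 6 = 1; torsion from ∂_1 factors > 1: none. So H_0 ≅ Z.
H_1: b_1 = 18 − 6 − 12 = 0; torsion from ∂_2 factors > 1: [2]. So H_1 ≅ Z/2.
H_2: b_2 = 12 − 12 − 0 = 0; torsion from ∂_3 factors > 1: none. So H_2 ≅ 0.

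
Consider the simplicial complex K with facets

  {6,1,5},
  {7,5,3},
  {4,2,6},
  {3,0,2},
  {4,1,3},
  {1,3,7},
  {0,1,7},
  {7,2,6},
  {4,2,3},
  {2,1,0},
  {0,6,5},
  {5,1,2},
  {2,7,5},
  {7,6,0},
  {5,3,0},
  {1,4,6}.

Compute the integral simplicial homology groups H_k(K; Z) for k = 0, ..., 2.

H_0 = Z,  H_1 = Z^2,  H_2 = Z.

Order the vertices as 0 < 1 < 2 < 3 < 4 < 5 < 6 < 7. Listing each simplex with vertices in this order, K has dimension 2 with simplices:

  0-simplices (8): [0], [1], [2], [3], [4], [5], [6], [7]
  1-simplices (24): (24 of them)
  2-simplices (16): [0,1,2], [0,1,7], [0,2,3], [0,3,5], [0,5,6], [0,6,7], [1,2,5], [1,3,4], [1,3,7], [1,4,6], [1,5,6], [2,3,4], [2,4,6], [2,5,7], [2,6,7], [3,5,7]

so the chain groups are C_0 ≅ Z^8, C_1 ≅ Z^24, C_2 ≅ Z^16.

The boundary map ∂_1: C_1 → C_0 is given by ∂[p,q] = [q] − [p]. For instance
  ∂[0,7] = [7] − [0].
The resulting 8×24 matrix has rank 7, and its Smith normal form has invariant factors (1,1,1,1,1,1,1).

Boundary ∂_2: C_2 → C_1 sends each 2-simplex [p,q,r] to [q,r] − [p,r] + [p,q]. For instance
  ∂[1,4,6] = [4,6] − [1,6] + [1,4],
  ∂[0,6,7] = [6,7] − [0,7] + [0,6].
The 24×16 boundary matrix has rank 15 and Smith normal form diag(1,1,1,1,1,1,1,1,1,1,1,1,1,1,1).

Computing H_k = (kernel of ∂_k) / (image of ∂_{k+1}):

  H_0: rank C_0 − rank ∂_1 = 8 − 7 = 1, and the invariant factors of ∂_1 are all 1, so H_0 = Z.
  H_1: rank ker ∂_1 − rank ∂_2 = (24 − 7) − 15 = 2, and the invariant factors of ∂_2 are all 1, so H_1 = Z^2.
  H_2: rank ker ∂_2 − rank ∂_3 = (16 − 15) − 0 = 1, and there is no ∂_3, so H_2 = Z.

(K is a triangulation of the torus T^2.)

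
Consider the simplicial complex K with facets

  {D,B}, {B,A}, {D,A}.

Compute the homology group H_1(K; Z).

Order the vertices as A < B < D. Listing each simplex with vertices in this order, K has dimension 1 with simplices:

  0-simplices (3): A, B, D
  1-simplices (3): AB, AD, BD

giving chain groups C_0 ≅ Z^3, C_1 ≅ Z^3.

The boundary map ∂_1: C_1 → C_0 sends each edge [p,q] (with p < q) to q − p. For instance
  ∂AD = D − A.
The 3×3 boundary matrix has rank 2 and Smith normal form diag(1,1).

From H_k ≅ ker(∂_k) / im(∂_{k+1}) we obtain:

  H_1: rank ker ∂_1 − rank ∂_2 = (3 − 2) − 0 = 1, and there is no ∂_2, so H_1 = Z.

(K is a triangulation of the circle S^1.)

H_1 ≅ Z.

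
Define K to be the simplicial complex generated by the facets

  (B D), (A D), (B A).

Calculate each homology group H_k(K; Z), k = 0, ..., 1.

H_0 = Z,  H_1 = Z.

We work with the vertex ordering A < B < D. The simplices of K, each written with vertices in increasing order, are:

  0-simplices (3): A, B, D
  1-simplices (3): AB, AD, BD

Hence C_0 ≅ Z^3, C_1 ≅ Z^3.

∂_1: C_1 → C_0 is given by ∂[p,q] = [q] − [p]. For instance
  ∂BD = D − B.
The 3×3 boundary matrix has rank 2 and Smith normal form diag(1,1).

Now H_k = ker ∂_k / im ∂_{k+1}, so:

  H_0: rank C_0 − rank ∂_1 = 3 − 2 = 1, and the invariant factors of ∂_1 are all 1, so H_0 = Z.
  H_1: rank ker ∂_1 − rank ∂_2 = (3 − 2) − 0 = 1, and there is no ∂_2, so H_1 = Z.

(K is a triangulation of the circle S^1.)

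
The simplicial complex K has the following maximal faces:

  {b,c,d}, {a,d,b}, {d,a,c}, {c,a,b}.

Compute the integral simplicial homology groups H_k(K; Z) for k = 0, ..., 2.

H_0 ≅ Z,  H_1 = 0,  H_2 ≅ Z.

We work with the vertex ordering a < b < c < d. The simplices of K, each written with vertices in increasing order, are:

  0-simplices (4): a, b, c, d
  1-simplices (6): ab, ac, ad, bc, bd, cd
  2-simplices (4): abc, abd, acd, bcd

giving chain groups C_0 ≅ Z^4, C_1 ≅ Z^6, C_2 ≅ Z^4.

The boundary map ∂_1: C_1 → C_0 maps an edge to its endpoints' difference, ∂[p,q] = q − p.
This gives a 4×6 integer matrix of rank 3; reducing to Smith normal form yields diagonal entries (1,1,1).

Boundary ∂_2: C_2 → C_1 sends each 2-simplex [p,q,r] to [q,r] − [p,r] + [p,q]. For instance
  ∂acd = cd − ad + ac,
  ∂bcd = cd − bd + bc.
This gives a 6×4 integer matrix of rank 3; reducing to Smith normal form yields diagonal entries (1,1,1).

Computing H_k = (kernel of ∂_k) / (image of ∂_{k+1}):

  H_0: rank C_0 − rank ∂_1 = 4 − 3 = 1, and the invariant factors of ∂_1 are all 1, so H_0 ≅ Z.
  H_1: rank ker ∂_1 − rank ∂_2 = (6 − 3) − 3 = 0, and the invariant factors of ∂_2 are all 1, so H_1 ≅ 0.
  H_2: rank ker ∂_2 − rank ∂_3 = (4 − 3) − 0 = 1, and there is no ∂_3, so H_2 ≅ Z.

As a check, the Euler characteristic is 4 − 6 + 4 = 2, which agrees with 1 − 0 + 1 = 2.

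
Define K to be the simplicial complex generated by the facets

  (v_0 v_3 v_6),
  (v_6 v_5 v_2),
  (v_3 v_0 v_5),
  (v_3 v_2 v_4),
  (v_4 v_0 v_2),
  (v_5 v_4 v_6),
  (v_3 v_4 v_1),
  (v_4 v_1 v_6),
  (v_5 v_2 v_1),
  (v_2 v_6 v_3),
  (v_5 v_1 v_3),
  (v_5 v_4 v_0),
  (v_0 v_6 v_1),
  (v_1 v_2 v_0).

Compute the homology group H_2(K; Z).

H_2 = Z.

K has 7 vertices, 21 edges, 14 triangles.
rank ∂_2 = 13, rank ∂_3 = 0 ⇒ b_2 = 14 − 13 − 0 = 1. So H_2 = Z.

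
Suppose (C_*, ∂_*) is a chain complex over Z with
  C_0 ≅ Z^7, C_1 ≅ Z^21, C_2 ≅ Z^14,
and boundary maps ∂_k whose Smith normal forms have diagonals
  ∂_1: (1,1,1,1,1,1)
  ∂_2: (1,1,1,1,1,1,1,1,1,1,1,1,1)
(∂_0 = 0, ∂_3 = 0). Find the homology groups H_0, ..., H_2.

H_0 = Z,  H_1 = Z^2,  H_2 = Z.

H_0: b_0 = 7 − 0 − 6 = 1; torsion from ∂_1 factors > 1: none. So H_0 = Z.
H_1: b_1 = 21 − 6 − 13 = 2; torsion from ∂_2 factors > 1: none. So H_1 = Z^2.
H_2: b_2 = 14 − 13 − 0 = 1; torsion from ∂_3 factors > 1: none. So H_2 = Z.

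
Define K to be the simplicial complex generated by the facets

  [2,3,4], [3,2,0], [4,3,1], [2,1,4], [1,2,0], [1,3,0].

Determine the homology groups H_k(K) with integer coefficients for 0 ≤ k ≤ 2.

H_0 ≅ Z,  H_1 = 0,  H_2 ≅ Z.

We work with the vertex ordering 0 < 1 < 2 < 3 < 4. The simplices of K, each written with vertices in increasing order, are:

  0-simplices (5): [0], [1], [2], [3], [4]
  1-simplices (9): [0,1], [0,2], [0,3], [1,2], [1,3], [1,4], [2,3], [2,4], [3,4]
  2-simplices (6): [0,1,2], [0,1,3], [0,2,3], [1,2,4], [1,3,4], [2,3,4]

giving chain groups C_0 ≅ Z^5, C_1 ≅ Z^9, C_2 ≅ Z^6.

∂_1: C_1 → C_0 is given by ∂[p,q] = [q] − [p]. For instance
  ∂[2,3] = [3] − [2].
The resulting 5×9 matrix has rank 4, and its Smith normal form has invariant factors (1,1,1,1).

Boundary ∂_2: C_2 → C_1 maps a triangle to the signed sum of its edges. For instance
  ∂[0,2,3] = [2,3] − [0,3] + [0,2],
  ∂[1,3,4] = [3,4] − [1,4] + [1,3].
The resulting 9×6 matrix has rank 5, and its Smith normal form has invariant factors (1,1,1,1,1).

From H_k ≅ ker(∂_k) / im(∂_{k+1}) we obtain:

  H_0: rank C_0 − rank ∂_1 = 5 − 4 = 1, and the invariant factors of ∂_1 are all 1, so H_0 ≅ Z.
  H_1: rank ker ∂_1 − rank ∂_2 = (9 − 4) − 5 = 0, and the invariant factors of ∂_2 are all 1, so H_1 ≅ 0.
  H_2: rank ker ∂_2 − rank ∂_3 = (6 − 5) − 0 = 1, and there is no ∂_3, so H_2 ≅ Z.

As a check, the Euler characteristic is 5 − 9 + 6 = 2, which agrees with 1 − 0 + 1 = 2.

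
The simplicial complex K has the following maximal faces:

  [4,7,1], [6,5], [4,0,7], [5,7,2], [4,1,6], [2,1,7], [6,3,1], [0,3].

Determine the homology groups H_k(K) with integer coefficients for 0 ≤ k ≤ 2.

Fix the vertex order 0 < 1 < 2 < 3 < 4 < 5 < 6 < 7 and write every simplex with vertices in increasing order. Then dim K = 2 and the simplices of K are:

  0-simplices (8): [0], [1], [2], [3], [4], [5], [6], [7]
  1-simplices (15): [0,3], [0,4], [0,7], [1,2], [1,3], [1,4], [1,6], [1,7], [2,5], [2,7], [3,6], [4,6], [4,7], [5,6], [5,7]
  2-simplices (6): [0,4,7], [1,2,7], [1,3,6], [1,4,6], [1,4,7], [2,5,7]

so the chain groups are C_0 ≅ Z^8, C_1 ≅ Z^15, C_2 ≅ Z^6.

∂_1: C_1 → C_0 maps an edge to its endpoints' difference, ∂[p,q] = q − p.
As a 8×15 matrix over Z this has rank 7, with invariant factors (1,1,1,1,1,1,1).

∂_2: C_2 → C_1 maps a triangle to the signed sum of its edges. For instance
  ∂[1,3,6] = [3,6] − [1,6] + [1,3],
  ∂[0,4,7] = [4,7] − [0,7] + [0,4].
As a 15×6 matrix over Z this has rank 6, with invariant factors (1,1,1,1,1,1).

Reading off H_k = ker ∂_k / im ∂_{k+1}:

  H_0: rank C_0 − rank ∂_1 = 8 − 7 = 1, and the invariant factors of ∂_1 are all 1, so H_0 = Z.
  H_1: rank ker ∂_1 − rank ∂_2 = (15 − 7) − 6 = 2, and the invariant factors of ∂_2 are all 1, so H_1 = Z^2.
  H_2: rank ker ∂_2 − rank ∂_3 = (6 − 6) − 0 = 0, and there is no ∂_3, so H_2 = 0.

H_0 ≅ Z,  H_1 ≅ Z^2,  H_2 = 0.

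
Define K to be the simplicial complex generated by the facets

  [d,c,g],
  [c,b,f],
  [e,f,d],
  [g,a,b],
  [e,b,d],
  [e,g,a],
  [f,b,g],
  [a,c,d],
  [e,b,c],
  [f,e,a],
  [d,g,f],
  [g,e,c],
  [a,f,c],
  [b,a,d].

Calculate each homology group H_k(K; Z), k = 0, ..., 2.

H_0 = Z,  H_1 = Z^2,  H_2 = Z.

Fix the vertex order a < b < c < d < e < f < g and write every simplex with vertices in increasing order. Then dim K = 2 and the simplices of K are:

  0-simplices (7): a, b, c, d, e, f, g
  1-simplices (21): ab, ac, ad, ae, af, ag, bc, bd, be, bf, bg, cd, ce, cf, cg, de, df, dg, ef, eg, fg
  2-simplices (14): abd, abg, acd, acf, aef, aeg, bce, bcf, bde, bfg, cdg, ceg, def, dfg

Hence C_0 ≅ Z^7, C_1 ≅ Z^21, C_2 ≅ Z^14.

∂_1: C_1 → C_0 is given by ∂[p,q] = [q] − [p]. For instance
  ∂dg = g − d.
As a 7×21 matrix over Z this has rank 6, with invariant factors (1,1,1,1,1,1).

∂_2: C_2 → C_1 maps a triangle to the signed sum of its edges. For instance
  ∂def = ef − df + de,
  ∂bde = de − be + bd.
As a 21×14 matrix over Z this has rank 13, with invariant factors (1,1,1,1,1,1,1,1,1,1,1,1,1).

Now H_k = ker ∂_k / im ∂_{k+1}, so:

  H_0: rank C_0 − rank ∂_1 = 7 − 6 = 1, and the invariant factors of ∂_1 are all 1, so H_0 ≅ Z.
  H_1: rank ker ∂_1 − rank ∂_2 = (21 − 6) − 13 = 2, and the invariant factors of ∂_2 are all 1, so H_1 ≅ Z^2.
  H_2: rank ker ∂_2 − rank ∂_3 = (14 − 13) − 0 = 1, and there is no ∂_3, so H_2 ≅ Z.

As a check, the Euler characteristic is 7 − 21 + 14 = 0, which agrees with 1 − 2 + 1 = 0.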